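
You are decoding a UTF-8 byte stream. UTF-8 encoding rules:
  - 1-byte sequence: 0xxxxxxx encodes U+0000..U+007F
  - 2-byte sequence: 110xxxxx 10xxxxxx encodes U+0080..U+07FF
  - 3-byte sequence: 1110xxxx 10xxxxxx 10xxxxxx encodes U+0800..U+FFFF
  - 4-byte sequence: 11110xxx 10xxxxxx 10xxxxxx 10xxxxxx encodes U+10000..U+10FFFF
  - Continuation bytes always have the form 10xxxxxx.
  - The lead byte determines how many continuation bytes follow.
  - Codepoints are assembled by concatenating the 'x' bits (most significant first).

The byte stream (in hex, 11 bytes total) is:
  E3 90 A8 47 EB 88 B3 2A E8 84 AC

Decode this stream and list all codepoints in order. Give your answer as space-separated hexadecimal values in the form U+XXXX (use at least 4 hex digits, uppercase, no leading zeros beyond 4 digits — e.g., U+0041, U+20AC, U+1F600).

Answer: U+3428 U+0047 U+B233 U+002A U+812C

Derivation:
Byte[0]=E3: 3-byte lead, need 2 cont bytes. acc=0x3
Byte[1]=90: continuation. acc=(acc<<6)|0x10=0xD0
Byte[2]=A8: continuation. acc=(acc<<6)|0x28=0x3428
Completed: cp=U+3428 (starts at byte 0)
Byte[3]=47: 1-byte ASCII. cp=U+0047
Byte[4]=EB: 3-byte lead, need 2 cont bytes. acc=0xB
Byte[5]=88: continuation. acc=(acc<<6)|0x08=0x2C8
Byte[6]=B3: continuation. acc=(acc<<6)|0x33=0xB233
Completed: cp=U+B233 (starts at byte 4)
Byte[7]=2A: 1-byte ASCII. cp=U+002A
Byte[8]=E8: 3-byte lead, need 2 cont bytes. acc=0x8
Byte[9]=84: continuation. acc=(acc<<6)|0x04=0x204
Byte[10]=AC: continuation. acc=(acc<<6)|0x2C=0x812C
Completed: cp=U+812C (starts at byte 8)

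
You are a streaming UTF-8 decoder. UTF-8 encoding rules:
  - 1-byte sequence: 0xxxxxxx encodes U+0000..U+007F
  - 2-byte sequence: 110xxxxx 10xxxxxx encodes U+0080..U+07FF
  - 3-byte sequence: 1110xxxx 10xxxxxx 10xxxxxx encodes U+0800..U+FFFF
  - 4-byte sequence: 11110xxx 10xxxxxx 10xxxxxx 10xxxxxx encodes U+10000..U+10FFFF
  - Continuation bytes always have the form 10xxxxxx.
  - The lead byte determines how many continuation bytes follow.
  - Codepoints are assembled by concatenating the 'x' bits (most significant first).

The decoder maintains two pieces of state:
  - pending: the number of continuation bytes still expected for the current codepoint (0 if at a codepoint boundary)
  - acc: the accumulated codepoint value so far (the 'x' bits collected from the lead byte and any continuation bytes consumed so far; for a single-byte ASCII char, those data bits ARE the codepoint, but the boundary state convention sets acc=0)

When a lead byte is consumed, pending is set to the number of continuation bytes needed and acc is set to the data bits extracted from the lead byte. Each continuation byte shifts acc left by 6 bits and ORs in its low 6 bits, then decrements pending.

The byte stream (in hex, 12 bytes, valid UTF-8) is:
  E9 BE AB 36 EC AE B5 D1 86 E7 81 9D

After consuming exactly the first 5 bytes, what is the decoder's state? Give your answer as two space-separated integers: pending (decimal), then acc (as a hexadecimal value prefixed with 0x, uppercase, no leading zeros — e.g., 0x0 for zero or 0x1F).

Byte[0]=E9: 3-byte lead. pending=2, acc=0x9
Byte[1]=BE: continuation. acc=(acc<<6)|0x3E=0x27E, pending=1
Byte[2]=AB: continuation. acc=(acc<<6)|0x2B=0x9FAB, pending=0
Byte[3]=36: 1-byte. pending=0, acc=0x0
Byte[4]=EC: 3-byte lead. pending=2, acc=0xC

Answer: 2 0xC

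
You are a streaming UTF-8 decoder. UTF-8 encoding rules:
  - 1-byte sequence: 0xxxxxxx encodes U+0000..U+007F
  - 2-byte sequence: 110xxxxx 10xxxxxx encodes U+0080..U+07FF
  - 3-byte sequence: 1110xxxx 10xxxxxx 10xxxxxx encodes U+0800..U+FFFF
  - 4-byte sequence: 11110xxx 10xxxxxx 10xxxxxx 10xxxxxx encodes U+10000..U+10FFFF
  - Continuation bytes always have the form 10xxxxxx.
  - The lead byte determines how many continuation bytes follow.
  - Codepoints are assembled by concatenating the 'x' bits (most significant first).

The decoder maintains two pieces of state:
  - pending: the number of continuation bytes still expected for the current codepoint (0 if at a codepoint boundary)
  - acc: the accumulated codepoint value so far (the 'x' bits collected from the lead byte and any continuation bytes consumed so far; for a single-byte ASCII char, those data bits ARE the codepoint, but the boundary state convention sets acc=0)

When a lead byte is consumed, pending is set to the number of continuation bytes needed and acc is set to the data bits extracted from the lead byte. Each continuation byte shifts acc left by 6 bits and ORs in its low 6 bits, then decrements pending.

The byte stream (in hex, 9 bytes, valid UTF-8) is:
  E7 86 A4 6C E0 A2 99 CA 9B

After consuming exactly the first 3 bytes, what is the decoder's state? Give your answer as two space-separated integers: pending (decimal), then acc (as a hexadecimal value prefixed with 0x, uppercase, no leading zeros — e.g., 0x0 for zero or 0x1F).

Answer: 0 0x71A4

Derivation:
Byte[0]=E7: 3-byte lead. pending=2, acc=0x7
Byte[1]=86: continuation. acc=(acc<<6)|0x06=0x1C6, pending=1
Byte[2]=A4: continuation. acc=(acc<<6)|0x24=0x71A4, pending=0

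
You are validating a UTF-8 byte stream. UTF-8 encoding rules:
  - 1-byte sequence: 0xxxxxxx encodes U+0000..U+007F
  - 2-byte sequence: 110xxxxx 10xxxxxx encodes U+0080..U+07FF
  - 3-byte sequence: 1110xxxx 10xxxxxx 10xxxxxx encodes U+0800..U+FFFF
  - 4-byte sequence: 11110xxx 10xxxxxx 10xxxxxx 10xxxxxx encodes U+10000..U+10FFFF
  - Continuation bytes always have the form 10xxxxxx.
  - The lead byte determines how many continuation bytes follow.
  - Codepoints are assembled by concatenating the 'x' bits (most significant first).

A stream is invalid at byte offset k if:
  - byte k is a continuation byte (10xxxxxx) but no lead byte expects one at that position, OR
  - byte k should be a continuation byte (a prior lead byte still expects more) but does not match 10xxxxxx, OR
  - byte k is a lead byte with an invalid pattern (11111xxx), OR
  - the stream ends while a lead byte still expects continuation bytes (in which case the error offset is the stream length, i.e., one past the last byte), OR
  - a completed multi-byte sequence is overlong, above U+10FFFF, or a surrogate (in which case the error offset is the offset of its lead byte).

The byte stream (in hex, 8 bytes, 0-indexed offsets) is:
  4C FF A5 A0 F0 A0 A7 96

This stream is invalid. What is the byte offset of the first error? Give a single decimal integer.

Byte[0]=4C: 1-byte ASCII. cp=U+004C
Byte[1]=FF: INVALID lead byte (not 0xxx/110x/1110/11110)

Answer: 1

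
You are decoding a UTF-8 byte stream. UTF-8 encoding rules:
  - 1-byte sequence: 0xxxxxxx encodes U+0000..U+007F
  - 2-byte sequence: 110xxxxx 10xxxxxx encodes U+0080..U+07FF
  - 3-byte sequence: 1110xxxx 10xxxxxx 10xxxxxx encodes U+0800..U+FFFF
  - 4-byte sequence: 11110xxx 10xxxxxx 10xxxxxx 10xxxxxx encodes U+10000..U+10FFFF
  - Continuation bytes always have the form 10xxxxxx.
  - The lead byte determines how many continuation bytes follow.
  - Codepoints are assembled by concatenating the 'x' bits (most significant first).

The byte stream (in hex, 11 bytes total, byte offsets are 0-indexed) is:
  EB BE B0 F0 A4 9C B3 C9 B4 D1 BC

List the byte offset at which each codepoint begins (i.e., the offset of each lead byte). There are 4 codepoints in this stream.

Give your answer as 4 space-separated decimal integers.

Byte[0]=EB: 3-byte lead, need 2 cont bytes. acc=0xB
Byte[1]=BE: continuation. acc=(acc<<6)|0x3E=0x2FE
Byte[2]=B0: continuation. acc=(acc<<6)|0x30=0xBFB0
Completed: cp=U+BFB0 (starts at byte 0)
Byte[3]=F0: 4-byte lead, need 3 cont bytes. acc=0x0
Byte[4]=A4: continuation. acc=(acc<<6)|0x24=0x24
Byte[5]=9C: continuation. acc=(acc<<6)|0x1C=0x91C
Byte[6]=B3: continuation. acc=(acc<<6)|0x33=0x24733
Completed: cp=U+24733 (starts at byte 3)
Byte[7]=C9: 2-byte lead, need 1 cont bytes. acc=0x9
Byte[8]=B4: continuation. acc=(acc<<6)|0x34=0x274
Completed: cp=U+0274 (starts at byte 7)
Byte[9]=D1: 2-byte lead, need 1 cont bytes. acc=0x11
Byte[10]=BC: continuation. acc=(acc<<6)|0x3C=0x47C
Completed: cp=U+047C (starts at byte 9)

Answer: 0 3 7 9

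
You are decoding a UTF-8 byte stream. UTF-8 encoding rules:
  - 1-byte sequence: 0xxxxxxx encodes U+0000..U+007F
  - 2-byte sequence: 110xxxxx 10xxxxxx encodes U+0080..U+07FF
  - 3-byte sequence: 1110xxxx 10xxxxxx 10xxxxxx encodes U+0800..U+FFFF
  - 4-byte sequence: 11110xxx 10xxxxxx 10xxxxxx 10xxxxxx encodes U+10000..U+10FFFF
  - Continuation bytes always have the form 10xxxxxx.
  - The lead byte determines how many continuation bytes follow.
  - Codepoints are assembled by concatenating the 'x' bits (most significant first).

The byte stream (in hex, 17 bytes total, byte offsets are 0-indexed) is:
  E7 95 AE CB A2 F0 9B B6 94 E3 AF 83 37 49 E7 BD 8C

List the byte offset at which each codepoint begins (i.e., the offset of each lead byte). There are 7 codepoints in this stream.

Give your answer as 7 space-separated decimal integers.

Answer: 0 3 5 9 12 13 14

Derivation:
Byte[0]=E7: 3-byte lead, need 2 cont bytes. acc=0x7
Byte[1]=95: continuation. acc=(acc<<6)|0x15=0x1D5
Byte[2]=AE: continuation. acc=(acc<<6)|0x2E=0x756E
Completed: cp=U+756E (starts at byte 0)
Byte[3]=CB: 2-byte lead, need 1 cont bytes. acc=0xB
Byte[4]=A2: continuation. acc=(acc<<6)|0x22=0x2E2
Completed: cp=U+02E2 (starts at byte 3)
Byte[5]=F0: 4-byte lead, need 3 cont bytes. acc=0x0
Byte[6]=9B: continuation. acc=(acc<<6)|0x1B=0x1B
Byte[7]=B6: continuation. acc=(acc<<6)|0x36=0x6F6
Byte[8]=94: continuation. acc=(acc<<6)|0x14=0x1BD94
Completed: cp=U+1BD94 (starts at byte 5)
Byte[9]=E3: 3-byte lead, need 2 cont bytes. acc=0x3
Byte[10]=AF: continuation. acc=(acc<<6)|0x2F=0xEF
Byte[11]=83: continuation. acc=(acc<<6)|0x03=0x3BC3
Completed: cp=U+3BC3 (starts at byte 9)
Byte[12]=37: 1-byte ASCII. cp=U+0037
Byte[13]=49: 1-byte ASCII. cp=U+0049
Byte[14]=E7: 3-byte lead, need 2 cont bytes. acc=0x7
Byte[15]=BD: continuation. acc=(acc<<6)|0x3D=0x1FD
Byte[16]=8C: continuation. acc=(acc<<6)|0x0C=0x7F4C
Completed: cp=U+7F4C (starts at byte 14)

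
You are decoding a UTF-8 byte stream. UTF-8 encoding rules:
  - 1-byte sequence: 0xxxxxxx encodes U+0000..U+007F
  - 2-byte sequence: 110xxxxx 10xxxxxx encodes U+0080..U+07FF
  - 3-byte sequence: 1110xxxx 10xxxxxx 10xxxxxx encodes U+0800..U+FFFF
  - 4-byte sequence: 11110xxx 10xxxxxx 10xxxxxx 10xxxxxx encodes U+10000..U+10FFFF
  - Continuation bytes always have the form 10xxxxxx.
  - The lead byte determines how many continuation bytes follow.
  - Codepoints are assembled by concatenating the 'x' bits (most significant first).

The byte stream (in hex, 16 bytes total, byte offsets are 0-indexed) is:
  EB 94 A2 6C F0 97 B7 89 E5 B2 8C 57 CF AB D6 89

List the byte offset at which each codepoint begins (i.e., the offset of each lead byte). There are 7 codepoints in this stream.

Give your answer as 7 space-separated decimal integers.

Answer: 0 3 4 8 11 12 14

Derivation:
Byte[0]=EB: 3-byte lead, need 2 cont bytes. acc=0xB
Byte[1]=94: continuation. acc=(acc<<6)|0x14=0x2D4
Byte[2]=A2: continuation. acc=(acc<<6)|0x22=0xB522
Completed: cp=U+B522 (starts at byte 0)
Byte[3]=6C: 1-byte ASCII. cp=U+006C
Byte[4]=F0: 4-byte lead, need 3 cont bytes. acc=0x0
Byte[5]=97: continuation. acc=(acc<<6)|0x17=0x17
Byte[6]=B7: continuation. acc=(acc<<6)|0x37=0x5F7
Byte[7]=89: continuation. acc=(acc<<6)|0x09=0x17DC9
Completed: cp=U+17DC9 (starts at byte 4)
Byte[8]=E5: 3-byte lead, need 2 cont bytes. acc=0x5
Byte[9]=B2: continuation. acc=(acc<<6)|0x32=0x172
Byte[10]=8C: continuation. acc=(acc<<6)|0x0C=0x5C8C
Completed: cp=U+5C8C (starts at byte 8)
Byte[11]=57: 1-byte ASCII. cp=U+0057
Byte[12]=CF: 2-byte lead, need 1 cont bytes. acc=0xF
Byte[13]=AB: continuation. acc=(acc<<6)|0x2B=0x3EB
Completed: cp=U+03EB (starts at byte 12)
Byte[14]=D6: 2-byte lead, need 1 cont bytes. acc=0x16
Byte[15]=89: continuation. acc=(acc<<6)|0x09=0x589
Completed: cp=U+0589 (starts at byte 14)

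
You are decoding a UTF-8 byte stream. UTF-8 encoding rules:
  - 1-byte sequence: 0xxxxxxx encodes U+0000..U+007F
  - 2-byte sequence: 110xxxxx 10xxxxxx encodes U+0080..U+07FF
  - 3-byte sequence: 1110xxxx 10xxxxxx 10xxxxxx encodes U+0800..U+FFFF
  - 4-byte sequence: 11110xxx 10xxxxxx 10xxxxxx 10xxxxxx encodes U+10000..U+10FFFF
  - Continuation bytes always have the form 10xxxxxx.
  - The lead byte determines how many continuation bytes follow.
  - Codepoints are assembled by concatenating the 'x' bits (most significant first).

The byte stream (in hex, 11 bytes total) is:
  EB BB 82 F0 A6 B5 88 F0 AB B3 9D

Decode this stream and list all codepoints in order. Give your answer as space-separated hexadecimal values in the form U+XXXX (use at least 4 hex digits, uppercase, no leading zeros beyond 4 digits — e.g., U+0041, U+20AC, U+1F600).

Byte[0]=EB: 3-byte lead, need 2 cont bytes. acc=0xB
Byte[1]=BB: continuation. acc=(acc<<6)|0x3B=0x2FB
Byte[2]=82: continuation. acc=(acc<<6)|0x02=0xBEC2
Completed: cp=U+BEC2 (starts at byte 0)
Byte[3]=F0: 4-byte lead, need 3 cont bytes. acc=0x0
Byte[4]=A6: continuation. acc=(acc<<6)|0x26=0x26
Byte[5]=B5: continuation. acc=(acc<<6)|0x35=0x9B5
Byte[6]=88: continuation. acc=(acc<<6)|0x08=0x26D48
Completed: cp=U+26D48 (starts at byte 3)
Byte[7]=F0: 4-byte lead, need 3 cont bytes. acc=0x0
Byte[8]=AB: continuation. acc=(acc<<6)|0x2B=0x2B
Byte[9]=B3: continuation. acc=(acc<<6)|0x33=0xAF3
Byte[10]=9D: continuation. acc=(acc<<6)|0x1D=0x2BCDD
Completed: cp=U+2BCDD (starts at byte 7)

Answer: U+BEC2 U+26D48 U+2BCDD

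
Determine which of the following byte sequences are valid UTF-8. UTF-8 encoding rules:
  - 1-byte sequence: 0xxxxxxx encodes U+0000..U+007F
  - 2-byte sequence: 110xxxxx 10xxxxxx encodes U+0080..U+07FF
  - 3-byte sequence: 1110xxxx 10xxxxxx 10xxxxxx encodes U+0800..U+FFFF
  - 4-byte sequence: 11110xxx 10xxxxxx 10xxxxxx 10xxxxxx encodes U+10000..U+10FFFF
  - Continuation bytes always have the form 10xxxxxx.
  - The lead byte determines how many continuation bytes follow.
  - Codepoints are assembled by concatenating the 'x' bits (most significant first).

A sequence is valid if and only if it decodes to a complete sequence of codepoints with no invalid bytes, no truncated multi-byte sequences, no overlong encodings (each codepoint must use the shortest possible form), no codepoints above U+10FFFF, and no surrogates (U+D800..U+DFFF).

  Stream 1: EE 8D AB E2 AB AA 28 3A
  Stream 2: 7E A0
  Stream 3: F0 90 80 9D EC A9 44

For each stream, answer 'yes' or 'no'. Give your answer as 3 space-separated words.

Stream 1: decodes cleanly. VALID
Stream 2: error at byte offset 1. INVALID
Stream 3: error at byte offset 6. INVALID

Answer: yes no no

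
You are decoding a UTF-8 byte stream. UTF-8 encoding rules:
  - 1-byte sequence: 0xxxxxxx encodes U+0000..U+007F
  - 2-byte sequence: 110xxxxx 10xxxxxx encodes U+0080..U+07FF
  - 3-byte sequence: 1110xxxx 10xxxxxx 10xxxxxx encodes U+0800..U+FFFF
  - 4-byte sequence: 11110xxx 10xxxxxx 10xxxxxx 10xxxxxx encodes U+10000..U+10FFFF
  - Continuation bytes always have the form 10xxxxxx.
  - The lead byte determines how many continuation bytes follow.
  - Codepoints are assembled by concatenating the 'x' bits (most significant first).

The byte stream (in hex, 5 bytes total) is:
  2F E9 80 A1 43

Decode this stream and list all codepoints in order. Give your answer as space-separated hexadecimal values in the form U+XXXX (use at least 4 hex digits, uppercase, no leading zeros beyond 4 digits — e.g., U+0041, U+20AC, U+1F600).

Byte[0]=2F: 1-byte ASCII. cp=U+002F
Byte[1]=E9: 3-byte lead, need 2 cont bytes. acc=0x9
Byte[2]=80: continuation. acc=(acc<<6)|0x00=0x240
Byte[3]=A1: continuation. acc=(acc<<6)|0x21=0x9021
Completed: cp=U+9021 (starts at byte 1)
Byte[4]=43: 1-byte ASCII. cp=U+0043

Answer: U+002F U+9021 U+0043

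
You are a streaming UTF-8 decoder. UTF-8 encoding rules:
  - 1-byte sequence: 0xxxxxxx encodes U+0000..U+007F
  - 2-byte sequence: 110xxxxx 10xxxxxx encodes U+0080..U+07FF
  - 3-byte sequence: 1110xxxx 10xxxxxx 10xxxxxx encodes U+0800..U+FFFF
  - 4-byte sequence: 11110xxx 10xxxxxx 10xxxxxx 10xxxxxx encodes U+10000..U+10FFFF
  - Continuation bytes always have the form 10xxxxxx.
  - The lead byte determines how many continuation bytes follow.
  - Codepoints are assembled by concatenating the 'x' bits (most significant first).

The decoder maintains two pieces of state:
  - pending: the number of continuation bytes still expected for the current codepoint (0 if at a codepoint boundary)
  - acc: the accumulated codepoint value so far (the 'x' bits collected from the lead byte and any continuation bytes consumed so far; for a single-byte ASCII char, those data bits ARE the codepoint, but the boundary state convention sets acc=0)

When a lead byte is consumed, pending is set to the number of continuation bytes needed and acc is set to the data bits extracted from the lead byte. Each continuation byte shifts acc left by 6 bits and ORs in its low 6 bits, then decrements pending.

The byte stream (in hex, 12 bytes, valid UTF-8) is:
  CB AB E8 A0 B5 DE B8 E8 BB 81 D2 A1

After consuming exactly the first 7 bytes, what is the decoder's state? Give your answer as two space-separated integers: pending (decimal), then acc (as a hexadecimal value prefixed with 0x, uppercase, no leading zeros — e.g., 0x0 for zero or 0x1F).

Answer: 0 0x7B8

Derivation:
Byte[0]=CB: 2-byte lead. pending=1, acc=0xB
Byte[1]=AB: continuation. acc=(acc<<6)|0x2B=0x2EB, pending=0
Byte[2]=E8: 3-byte lead. pending=2, acc=0x8
Byte[3]=A0: continuation. acc=(acc<<6)|0x20=0x220, pending=1
Byte[4]=B5: continuation. acc=(acc<<6)|0x35=0x8835, pending=0
Byte[5]=DE: 2-byte lead. pending=1, acc=0x1E
Byte[6]=B8: continuation. acc=(acc<<6)|0x38=0x7B8, pending=0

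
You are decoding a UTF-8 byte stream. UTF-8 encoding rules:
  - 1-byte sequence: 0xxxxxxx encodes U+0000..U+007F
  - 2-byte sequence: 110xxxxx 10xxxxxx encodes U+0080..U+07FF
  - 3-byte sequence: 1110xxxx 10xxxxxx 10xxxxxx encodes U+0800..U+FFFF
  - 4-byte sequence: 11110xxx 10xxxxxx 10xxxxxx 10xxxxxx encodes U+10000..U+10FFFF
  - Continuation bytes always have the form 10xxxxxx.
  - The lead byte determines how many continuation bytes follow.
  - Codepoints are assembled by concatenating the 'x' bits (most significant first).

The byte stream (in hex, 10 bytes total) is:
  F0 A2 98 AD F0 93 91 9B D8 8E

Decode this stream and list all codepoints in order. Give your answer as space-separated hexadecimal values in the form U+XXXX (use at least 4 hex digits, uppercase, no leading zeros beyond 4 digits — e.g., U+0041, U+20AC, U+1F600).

Byte[0]=F0: 4-byte lead, need 3 cont bytes. acc=0x0
Byte[1]=A2: continuation. acc=(acc<<6)|0x22=0x22
Byte[2]=98: continuation. acc=(acc<<6)|0x18=0x898
Byte[3]=AD: continuation. acc=(acc<<6)|0x2D=0x2262D
Completed: cp=U+2262D (starts at byte 0)
Byte[4]=F0: 4-byte lead, need 3 cont bytes. acc=0x0
Byte[5]=93: continuation. acc=(acc<<6)|0x13=0x13
Byte[6]=91: continuation. acc=(acc<<6)|0x11=0x4D1
Byte[7]=9B: continuation. acc=(acc<<6)|0x1B=0x1345B
Completed: cp=U+1345B (starts at byte 4)
Byte[8]=D8: 2-byte lead, need 1 cont bytes. acc=0x18
Byte[9]=8E: continuation. acc=(acc<<6)|0x0E=0x60E
Completed: cp=U+060E (starts at byte 8)

Answer: U+2262D U+1345B U+060E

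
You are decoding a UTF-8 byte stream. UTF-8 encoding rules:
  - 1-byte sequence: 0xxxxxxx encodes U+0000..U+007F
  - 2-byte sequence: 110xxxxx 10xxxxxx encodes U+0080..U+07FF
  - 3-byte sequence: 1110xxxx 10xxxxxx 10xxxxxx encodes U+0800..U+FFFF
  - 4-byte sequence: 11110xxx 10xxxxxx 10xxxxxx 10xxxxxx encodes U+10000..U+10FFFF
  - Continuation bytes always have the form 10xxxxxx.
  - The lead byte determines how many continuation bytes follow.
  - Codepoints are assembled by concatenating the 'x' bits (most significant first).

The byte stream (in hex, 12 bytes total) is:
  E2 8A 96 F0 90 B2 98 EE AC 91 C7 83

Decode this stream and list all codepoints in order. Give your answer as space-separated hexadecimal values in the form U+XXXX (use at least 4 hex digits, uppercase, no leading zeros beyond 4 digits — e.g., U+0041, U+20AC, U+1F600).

Answer: U+2296 U+10C98 U+EB11 U+01C3

Derivation:
Byte[0]=E2: 3-byte lead, need 2 cont bytes. acc=0x2
Byte[1]=8A: continuation. acc=(acc<<6)|0x0A=0x8A
Byte[2]=96: continuation. acc=(acc<<6)|0x16=0x2296
Completed: cp=U+2296 (starts at byte 0)
Byte[3]=F0: 4-byte lead, need 3 cont bytes. acc=0x0
Byte[4]=90: continuation. acc=(acc<<6)|0x10=0x10
Byte[5]=B2: continuation. acc=(acc<<6)|0x32=0x432
Byte[6]=98: continuation. acc=(acc<<6)|0x18=0x10C98
Completed: cp=U+10C98 (starts at byte 3)
Byte[7]=EE: 3-byte lead, need 2 cont bytes. acc=0xE
Byte[8]=AC: continuation. acc=(acc<<6)|0x2C=0x3AC
Byte[9]=91: continuation. acc=(acc<<6)|0x11=0xEB11
Completed: cp=U+EB11 (starts at byte 7)
Byte[10]=C7: 2-byte lead, need 1 cont bytes. acc=0x7
Byte[11]=83: continuation. acc=(acc<<6)|0x03=0x1C3
Completed: cp=U+01C3 (starts at byte 10)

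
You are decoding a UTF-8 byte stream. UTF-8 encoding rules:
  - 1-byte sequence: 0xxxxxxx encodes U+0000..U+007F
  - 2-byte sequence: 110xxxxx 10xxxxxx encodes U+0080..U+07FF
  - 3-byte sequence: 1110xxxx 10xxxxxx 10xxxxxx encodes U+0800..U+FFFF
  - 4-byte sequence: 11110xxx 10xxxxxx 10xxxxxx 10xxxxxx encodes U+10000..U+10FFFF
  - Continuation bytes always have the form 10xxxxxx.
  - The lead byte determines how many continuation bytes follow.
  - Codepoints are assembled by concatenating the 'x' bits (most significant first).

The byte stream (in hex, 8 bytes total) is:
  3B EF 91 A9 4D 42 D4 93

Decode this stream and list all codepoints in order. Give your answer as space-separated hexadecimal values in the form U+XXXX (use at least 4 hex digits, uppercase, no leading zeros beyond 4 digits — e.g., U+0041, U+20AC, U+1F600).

Answer: U+003B U+F469 U+004D U+0042 U+0513

Derivation:
Byte[0]=3B: 1-byte ASCII. cp=U+003B
Byte[1]=EF: 3-byte lead, need 2 cont bytes. acc=0xF
Byte[2]=91: continuation. acc=(acc<<6)|0x11=0x3D1
Byte[3]=A9: continuation. acc=(acc<<6)|0x29=0xF469
Completed: cp=U+F469 (starts at byte 1)
Byte[4]=4D: 1-byte ASCII. cp=U+004D
Byte[5]=42: 1-byte ASCII. cp=U+0042
Byte[6]=D4: 2-byte lead, need 1 cont bytes. acc=0x14
Byte[7]=93: continuation. acc=(acc<<6)|0x13=0x513
Completed: cp=U+0513 (starts at byte 6)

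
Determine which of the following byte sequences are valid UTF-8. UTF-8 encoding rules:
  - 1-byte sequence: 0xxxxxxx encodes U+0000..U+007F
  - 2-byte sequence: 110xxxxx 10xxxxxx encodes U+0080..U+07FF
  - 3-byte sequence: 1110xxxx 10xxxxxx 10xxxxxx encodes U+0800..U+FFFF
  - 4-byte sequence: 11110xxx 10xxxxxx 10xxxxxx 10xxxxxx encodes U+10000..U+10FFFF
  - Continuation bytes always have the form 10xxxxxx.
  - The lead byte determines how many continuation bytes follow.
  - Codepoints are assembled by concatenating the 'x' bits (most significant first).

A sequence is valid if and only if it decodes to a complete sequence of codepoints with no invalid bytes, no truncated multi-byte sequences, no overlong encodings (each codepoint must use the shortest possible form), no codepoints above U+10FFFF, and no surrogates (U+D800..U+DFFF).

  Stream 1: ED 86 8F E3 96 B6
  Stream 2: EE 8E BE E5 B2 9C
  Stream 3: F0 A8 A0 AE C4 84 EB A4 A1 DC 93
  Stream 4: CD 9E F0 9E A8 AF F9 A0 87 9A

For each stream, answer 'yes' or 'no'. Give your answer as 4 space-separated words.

Stream 1: decodes cleanly. VALID
Stream 2: decodes cleanly. VALID
Stream 3: decodes cleanly. VALID
Stream 4: error at byte offset 6. INVALID

Answer: yes yes yes no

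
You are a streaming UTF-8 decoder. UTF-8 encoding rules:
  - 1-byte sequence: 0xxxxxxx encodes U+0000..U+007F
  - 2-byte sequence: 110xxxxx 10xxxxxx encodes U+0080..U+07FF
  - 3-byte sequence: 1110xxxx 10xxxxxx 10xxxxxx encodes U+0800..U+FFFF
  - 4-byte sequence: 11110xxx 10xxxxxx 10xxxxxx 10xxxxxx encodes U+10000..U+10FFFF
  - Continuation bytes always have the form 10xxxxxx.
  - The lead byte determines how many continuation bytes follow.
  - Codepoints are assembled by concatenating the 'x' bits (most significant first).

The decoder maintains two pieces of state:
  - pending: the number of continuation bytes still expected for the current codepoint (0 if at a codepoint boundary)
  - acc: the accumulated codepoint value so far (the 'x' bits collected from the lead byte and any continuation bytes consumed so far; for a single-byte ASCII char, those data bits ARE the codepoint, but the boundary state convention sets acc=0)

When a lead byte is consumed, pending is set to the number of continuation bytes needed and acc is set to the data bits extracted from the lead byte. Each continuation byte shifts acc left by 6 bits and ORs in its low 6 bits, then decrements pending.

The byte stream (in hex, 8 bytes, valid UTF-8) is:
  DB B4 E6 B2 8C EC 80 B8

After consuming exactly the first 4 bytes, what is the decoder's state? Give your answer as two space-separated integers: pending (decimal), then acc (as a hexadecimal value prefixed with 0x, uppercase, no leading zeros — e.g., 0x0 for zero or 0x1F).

Answer: 1 0x1B2

Derivation:
Byte[0]=DB: 2-byte lead. pending=1, acc=0x1B
Byte[1]=B4: continuation. acc=(acc<<6)|0x34=0x6F4, pending=0
Byte[2]=E6: 3-byte lead. pending=2, acc=0x6
Byte[3]=B2: continuation. acc=(acc<<6)|0x32=0x1B2, pending=1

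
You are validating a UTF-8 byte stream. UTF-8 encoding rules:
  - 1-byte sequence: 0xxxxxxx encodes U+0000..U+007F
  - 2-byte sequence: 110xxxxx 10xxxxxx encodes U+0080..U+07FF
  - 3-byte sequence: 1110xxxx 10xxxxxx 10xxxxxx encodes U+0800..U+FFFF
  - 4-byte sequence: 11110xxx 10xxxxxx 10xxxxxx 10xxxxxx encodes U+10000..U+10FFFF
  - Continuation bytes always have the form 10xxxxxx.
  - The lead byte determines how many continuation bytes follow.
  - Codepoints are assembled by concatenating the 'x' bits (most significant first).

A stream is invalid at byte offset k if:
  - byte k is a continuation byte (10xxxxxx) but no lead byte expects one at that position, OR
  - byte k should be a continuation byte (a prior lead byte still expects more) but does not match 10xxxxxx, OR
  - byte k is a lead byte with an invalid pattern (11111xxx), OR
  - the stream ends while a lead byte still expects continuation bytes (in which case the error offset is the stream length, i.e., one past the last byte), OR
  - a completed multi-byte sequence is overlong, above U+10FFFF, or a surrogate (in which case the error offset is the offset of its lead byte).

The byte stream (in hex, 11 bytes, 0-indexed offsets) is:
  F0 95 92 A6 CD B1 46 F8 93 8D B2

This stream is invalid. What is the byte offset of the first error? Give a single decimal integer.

Byte[0]=F0: 4-byte lead, need 3 cont bytes. acc=0x0
Byte[1]=95: continuation. acc=(acc<<6)|0x15=0x15
Byte[2]=92: continuation. acc=(acc<<6)|0x12=0x552
Byte[3]=A6: continuation. acc=(acc<<6)|0x26=0x154A6
Completed: cp=U+154A6 (starts at byte 0)
Byte[4]=CD: 2-byte lead, need 1 cont bytes. acc=0xD
Byte[5]=B1: continuation. acc=(acc<<6)|0x31=0x371
Completed: cp=U+0371 (starts at byte 4)
Byte[6]=46: 1-byte ASCII. cp=U+0046
Byte[7]=F8: INVALID lead byte (not 0xxx/110x/1110/11110)

Answer: 7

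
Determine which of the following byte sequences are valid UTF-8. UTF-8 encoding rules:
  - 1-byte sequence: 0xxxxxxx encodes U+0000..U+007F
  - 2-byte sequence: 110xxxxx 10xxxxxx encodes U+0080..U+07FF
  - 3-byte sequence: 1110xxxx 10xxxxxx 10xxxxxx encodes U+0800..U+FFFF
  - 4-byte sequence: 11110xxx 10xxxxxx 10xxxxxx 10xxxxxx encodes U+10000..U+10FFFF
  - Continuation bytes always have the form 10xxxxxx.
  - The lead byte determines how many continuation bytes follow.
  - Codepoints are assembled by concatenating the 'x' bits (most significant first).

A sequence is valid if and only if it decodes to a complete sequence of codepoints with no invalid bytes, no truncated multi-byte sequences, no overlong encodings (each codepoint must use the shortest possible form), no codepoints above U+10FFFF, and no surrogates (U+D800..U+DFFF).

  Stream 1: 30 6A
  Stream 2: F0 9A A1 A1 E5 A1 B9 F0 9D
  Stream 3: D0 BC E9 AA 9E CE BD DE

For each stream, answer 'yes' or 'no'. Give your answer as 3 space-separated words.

Answer: yes no no

Derivation:
Stream 1: decodes cleanly. VALID
Stream 2: error at byte offset 9. INVALID
Stream 3: error at byte offset 8. INVALID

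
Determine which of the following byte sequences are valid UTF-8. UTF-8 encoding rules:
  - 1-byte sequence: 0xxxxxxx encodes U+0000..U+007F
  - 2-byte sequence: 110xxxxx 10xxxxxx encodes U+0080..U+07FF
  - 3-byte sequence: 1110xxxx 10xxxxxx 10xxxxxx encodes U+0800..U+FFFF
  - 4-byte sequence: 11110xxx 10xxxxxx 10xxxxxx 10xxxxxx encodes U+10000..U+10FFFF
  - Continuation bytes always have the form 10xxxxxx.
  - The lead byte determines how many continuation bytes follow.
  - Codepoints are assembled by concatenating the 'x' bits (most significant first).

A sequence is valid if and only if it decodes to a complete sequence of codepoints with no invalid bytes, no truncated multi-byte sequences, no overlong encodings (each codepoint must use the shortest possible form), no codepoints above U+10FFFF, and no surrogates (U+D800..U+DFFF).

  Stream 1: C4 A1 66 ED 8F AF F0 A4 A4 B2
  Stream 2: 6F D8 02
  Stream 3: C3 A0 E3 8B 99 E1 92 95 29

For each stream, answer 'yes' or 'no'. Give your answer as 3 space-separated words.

Answer: yes no yes

Derivation:
Stream 1: decodes cleanly. VALID
Stream 2: error at byte offset 2. INVALID
Stream 3: decodes cleanly. VALID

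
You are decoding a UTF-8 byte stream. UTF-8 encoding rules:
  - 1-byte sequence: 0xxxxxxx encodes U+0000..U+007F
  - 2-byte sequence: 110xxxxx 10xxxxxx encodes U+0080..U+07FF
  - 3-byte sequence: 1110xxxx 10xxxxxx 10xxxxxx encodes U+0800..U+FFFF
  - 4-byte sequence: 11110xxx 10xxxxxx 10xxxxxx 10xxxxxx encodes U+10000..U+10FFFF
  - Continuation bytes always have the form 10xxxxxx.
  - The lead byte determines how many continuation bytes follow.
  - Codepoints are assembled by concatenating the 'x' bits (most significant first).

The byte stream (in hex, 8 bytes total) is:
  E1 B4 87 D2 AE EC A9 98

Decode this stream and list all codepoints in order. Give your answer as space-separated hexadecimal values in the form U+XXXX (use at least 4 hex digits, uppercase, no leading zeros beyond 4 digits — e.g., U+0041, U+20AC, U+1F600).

Byte[0]=E1: 3-byte lead, need 2 cont bytes. acc=0x1
Byte[1]=B4: continuation. acc=(acc<<6)|0x34=0x74
Byte[2]=87: continuation. acc=(acc<<6)|0x07=0x1D07
Completed: cp=U+1D07 (starts at byte 0)
Byte[3]=D2: 2-byte lead, need 1 cont bytes. acc=0x12
Byte[4]=AE: continuation. acc=(acc<<6)|0x2E=0x4AE
Completed: cp=U+04AE (starts at byte 3)
Byte[5]=EC: 3-byte lead, need 2 cont bytes. acc=0xC
Byte[6]=A9: continuation. acc=(acc<<6)|0x29=0x329
Byte[7]=98: continuation. acc=(acc<<6)|0x18=0xCA58
Completed: cp=U+CA58 (starts at byte 5)

Answer: U+1D07 U+04AE U+CA58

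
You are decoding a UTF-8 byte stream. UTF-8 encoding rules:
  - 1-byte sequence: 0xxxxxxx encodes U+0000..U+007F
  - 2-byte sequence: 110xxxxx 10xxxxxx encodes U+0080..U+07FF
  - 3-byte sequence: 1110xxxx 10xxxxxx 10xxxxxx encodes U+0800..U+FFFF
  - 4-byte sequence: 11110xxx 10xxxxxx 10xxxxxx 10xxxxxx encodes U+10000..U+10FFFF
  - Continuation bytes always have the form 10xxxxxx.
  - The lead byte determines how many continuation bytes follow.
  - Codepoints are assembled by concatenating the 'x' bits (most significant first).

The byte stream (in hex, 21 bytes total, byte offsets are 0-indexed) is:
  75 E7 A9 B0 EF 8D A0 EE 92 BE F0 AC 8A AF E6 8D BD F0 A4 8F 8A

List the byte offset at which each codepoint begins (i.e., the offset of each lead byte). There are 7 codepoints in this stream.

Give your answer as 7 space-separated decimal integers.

Answer: 0 1 4 7 10 14 17

Derivation:
Byte[0]=75: 1-byte ASCII. cp=U+0075
Byte[1]=E7: 3-byte lead, need 2 cont bytes. acc=0x7
Byte[2]=A9: continuation. acc=(acc<<6)|0x29=0x1E9
Byte[3]=B0: continuation. acc=(acc<<6)|0x30=0x7A70
Completed: cp=U+7A70 (starts at byte 1)
Byte[4]=EF: 3-byte lead, need 2 cont bytes. acc=0xF
Byte[5]=8D: continuation. acc=(acc<<6)|0x0D=0x3CD
Byte[6]=A0: continuation. acc=(acc<<6)|0x20=0xF360
Completed: cp=U+F360 (starts at byte 4)
Byte[7]=EE: 3-byte lead, need 2 cont bytes. acc=0xE
Byte[8]=92: continuation. acc=(acc<<6)|0x12=0x392
Byte[9]=BE: continuation. acc=(acc<<6)|0x3E=0xE4BE
Completed: cp=U+E4BE (starts at byte 7)
Byte[10]=F0: 4-byte lead, need 3 cont bytes. acc=0x0
Byte[11]=AC: continuation. acc=(acc<<6)|0x2C=0x2C
Byte[12]=8A: continuation. acc=(acc<<6)|0x0A=0xB0A
Byte[13]=AF: continuation. acc=(acc<<6)|0x2F=0x2C2AF
Completed: cp=U+2C2AF (starts at byte 10)
Byte[14]=E6: 3-byte lead, need 2 cont bytes. acc=0x6
Byte[15]=8D: continuation. acc=(acc<<6)|0x0D=0x18D
Byte[16]=BD: continuation. acc=(acc<<6)|0x3D=0x637D
Completed: cp=U+637D (starts at byte 14)
Byte[17]=F0: 4-byte lead, need 3 cont bytes. acc=0x0
Byte[18]=A4: continuation. acc=(acc<<6)|0x24=0x24
Byte[19]=8F: continuation. acc=(acc<<6)|0x0F=0x90F
Byte[20]=8A: continuation. acc=(acc<<6)|0x0A=0x243CA
Completed: cp=U+243CA (starts at byte 17)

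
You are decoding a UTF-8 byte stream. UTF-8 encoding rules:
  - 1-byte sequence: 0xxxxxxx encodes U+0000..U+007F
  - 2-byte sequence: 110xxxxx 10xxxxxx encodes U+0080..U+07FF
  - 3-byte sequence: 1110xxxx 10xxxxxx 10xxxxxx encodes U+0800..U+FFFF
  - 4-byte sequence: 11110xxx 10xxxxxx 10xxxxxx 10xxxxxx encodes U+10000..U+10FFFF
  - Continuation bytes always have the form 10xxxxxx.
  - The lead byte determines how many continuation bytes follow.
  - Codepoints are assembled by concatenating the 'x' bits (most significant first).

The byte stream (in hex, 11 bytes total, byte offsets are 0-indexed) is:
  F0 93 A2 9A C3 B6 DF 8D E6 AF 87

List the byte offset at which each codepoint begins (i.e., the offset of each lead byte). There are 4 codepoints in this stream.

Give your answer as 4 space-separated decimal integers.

Byte[0]=F0: 4-byte lead, need 3 cont bytes. acc=0x0
Byte[1]=93: continuation. acc=(acc<<6)|0x13=0x13
Byte[2]=A2: continuation. acc=(acc<<6)|0x22=0x4E2
Byte[3]=9A: continuation. acc=(acc<<6)|0x1A=0x1389A
Completed: cp=U+1389A (starts at byte 0)
Byte[4]=C3: 2-byte lead, need 1 cont bytes. acc=0x3
Byte[5]=B6: continuation. acc=(acc<<6)|0x36=0xF6
Completed: cp=U+00F6 (starts at byte 4)
Byte[6]=DF: 2-byte lead, need 1 cont bytes. acc=0x1F
Byte[7]=8D: continuation. acc=(acc<<6)|0x0D=0x7CD
Completed: cp=U+07CD (starts at byte 6)
Byte[8]=E6: 3-byte lead, need 2 cont bytes. acc=0x6
Byte[9]=AF: continuation. acc=(acc<<6)|0x2F=0x1AF
Byte[10]=87: continuation. acc=(acc<<6)|0x07=0x6BC7
Completed: cp=U+6BC7 (starts at byte 8)

Answer: 0 4 6 8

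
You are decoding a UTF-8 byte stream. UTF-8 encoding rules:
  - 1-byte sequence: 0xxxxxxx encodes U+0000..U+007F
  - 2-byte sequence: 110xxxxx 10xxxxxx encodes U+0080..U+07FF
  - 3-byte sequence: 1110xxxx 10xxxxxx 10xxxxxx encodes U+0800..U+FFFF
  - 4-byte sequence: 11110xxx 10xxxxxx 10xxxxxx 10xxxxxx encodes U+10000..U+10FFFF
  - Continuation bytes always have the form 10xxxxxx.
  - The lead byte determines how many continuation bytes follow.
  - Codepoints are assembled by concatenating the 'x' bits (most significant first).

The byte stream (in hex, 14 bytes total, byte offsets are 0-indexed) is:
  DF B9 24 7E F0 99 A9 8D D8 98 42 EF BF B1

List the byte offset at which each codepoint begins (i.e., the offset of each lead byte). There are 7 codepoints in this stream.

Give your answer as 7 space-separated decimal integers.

Byte[0]=DF: 2-byte lead, need 1 cont bytes. acc=0x1F
Byte[1]=B9: continuation. acc=(acc<<6)|0x39=0x7F9
Completed: cp=U+07F9 (starts at byte 0)
Byte[2]=24: 1-byte ASCII. cp=U+0024
Byte[3]=7E: 1-byte ASCII. cp=U+007E
Byte[4]=F0: 4-byte lead, need 3 cont bytes. acc=0x0
Byte[5]=99: continuation. acc=(acc<<6)|0x19=0x19
Byte[6]=A9: continuation. acc=(acc<<6)|0x29=0x669
Byte[7]=8D: continuation. acc=(acc<<6)|0x0D=0x19A4D
Completed: cp=U+19A4D (starts at byte 4)
Byte[8]=D8: 2-byte lead, need 1 cont bytes. acc=0x18
Byte[9]=98: continuation. acc=(acc<<6)|0x18=0x618
Completed: cp=U+0618 (starts at byte 8)
Byte[10]=42: 1-byte ASCII. cp=U+0042
Byte[11]=EF: 3-byte lead, need 2 cont bytes. acc=0xF
Byte[12]=BF: continuation. acc=(acc<<6)|0x3F=0x3FF
Byte[13]=B1: continuation. acc=(acc<<6)|0x31=0xFFF1
Completed: cp=U+FFF1 (starts at byte 11)

Answer: 0 2 3 4 8 10 11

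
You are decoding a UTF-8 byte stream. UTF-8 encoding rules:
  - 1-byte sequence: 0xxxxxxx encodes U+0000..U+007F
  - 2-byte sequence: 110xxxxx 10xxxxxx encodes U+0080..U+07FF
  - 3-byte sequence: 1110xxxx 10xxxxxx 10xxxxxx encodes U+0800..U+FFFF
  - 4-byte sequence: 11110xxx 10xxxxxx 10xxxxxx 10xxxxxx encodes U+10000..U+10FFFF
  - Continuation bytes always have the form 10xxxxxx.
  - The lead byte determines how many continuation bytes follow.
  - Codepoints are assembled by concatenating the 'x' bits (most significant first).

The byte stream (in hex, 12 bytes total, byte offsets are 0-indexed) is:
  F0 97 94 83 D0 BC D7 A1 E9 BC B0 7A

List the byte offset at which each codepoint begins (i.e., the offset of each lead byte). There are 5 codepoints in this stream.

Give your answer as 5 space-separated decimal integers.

Answer: 0 4 6 8 11

Derivation:
Byte[0]=F0: 4-byte lead, need 3 cont bytes. acc=0x0
Byte[1]=97: continuation. acc=(acc<<6)|0x17=0x17
Byte[2]=94: continuation. acc=(acc<<6)|0x14=0x5D4
Byte[3]=83: continuation. acc=(acc<<6)|0x03=0x17503
Completed: cp=U+17503 (starts at byte 0)
Byte[4]=D0: 2-byte lead, need 1 cont bytes. acc=0x10
Byte[5]=BC: continuation. acc=(acc<<6)|0x3C=0x43C
Completed: cp=U+043C (starts at byte 4)
Byte[6]=D7: 2-byte lead, need 1 cont bytes. acc=0x17
Byte[7]=A1: continuation. acc=(acc<<6)|0x21=0x5E1
Completed: cp=U+05E1 (starts at byte 6)
Byte[8]=E9: 3-byte lead, need 2 cont bytes. acc=0x9
Byte[9]=BC: continuation. acc=(acc<<6)|0x3C=0x27C
Byte[10]=B0: continuation. acc=(acc<<6)|0x30=0x9F30
Completed: cp=U+9F30 (starts at byte 8)
Byte[11]=7A: 1-byte ASCII. cp=U+007A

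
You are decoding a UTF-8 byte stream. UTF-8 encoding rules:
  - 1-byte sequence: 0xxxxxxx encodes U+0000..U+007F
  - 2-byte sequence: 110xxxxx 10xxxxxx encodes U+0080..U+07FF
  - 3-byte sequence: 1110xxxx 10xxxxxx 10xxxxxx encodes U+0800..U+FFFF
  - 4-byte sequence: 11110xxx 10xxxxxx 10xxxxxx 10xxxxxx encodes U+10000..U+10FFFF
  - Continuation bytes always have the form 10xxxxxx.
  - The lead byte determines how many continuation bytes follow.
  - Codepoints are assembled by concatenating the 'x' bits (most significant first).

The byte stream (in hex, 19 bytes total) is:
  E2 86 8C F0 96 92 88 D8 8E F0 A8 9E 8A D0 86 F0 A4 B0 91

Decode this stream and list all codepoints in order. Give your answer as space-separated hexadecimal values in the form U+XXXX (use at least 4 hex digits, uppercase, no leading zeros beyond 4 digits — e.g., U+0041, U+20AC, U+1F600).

Answer: U+218C U+16488 U+060E U+2878A U+0406 U+24C11

Derivation:
Byte[0]=E2: 3-byte lead, need 2 cont bytes. acc=0x2
Byte[1]=86: continuation. acc=(acc<<6)|0x06=0x86
Byte[2]=8C: continuation. acc=(acc<<6)|0x0C=0x218C
Completed: cp=U+218C (starts at byte 0)
Byte[3]=F0: 4-byte lead, need 3 cont bytes. acc=0x0
Byte[4]=96: continuation. acc=(acc<<6)|0x16=0x16
Byte[5]=92: continuation. acc=(acc<<6)|0x12=0x592
Byte[6]=88: continuation. acc=(acc<<6)|0x08=0x16488
Completed: cp=U+16488 (starts at byte 3)
Byte[7]=D8: 2-byte lead, need 1 cont bytes. acc=0x18
Byte[8]=8E: continuation. acc=(acc<<6)|0x0E=0x60E
Completed: cp=U+060E (starts at byte 7)
Byte[9]=F0: 4-byte lead, need 3 cont bytes. acc=0x0
Byte[10]=A8: continuation. acc=(acc<<6)|0x28=0x28
Byte[11]=9E: continuation. acc=(acc<<6)|0x1E=0xA1E
Byte[12]=8A: continuation. acc=(acc<<6)|0x0A=0x2878A
Completed: cp=U+2878A (starts at byte 9)
Byte[13]=D0: 2-byte lead, need 1 cont bytes. acc=0x10
Byte[14]=86: continuation. acc=(acc<<6)|0x06=0x406
Completed: cp=U+0406 (starts at byte 13)
Byte[15]=F0: 4-byte lead, need 3 cont bytes. acc=0x0
Byte[16]=A4: continuation. acc=(acc<<6)|0x24=0x24
Byte[17]=B0: continuation. acc=(acc<<6)|0x30=0x930
Byte[18]=91: continuation. acc=(acc<<6)|0x11=0x24C11
Completed: cp=U+24C11 (starts at byte 15)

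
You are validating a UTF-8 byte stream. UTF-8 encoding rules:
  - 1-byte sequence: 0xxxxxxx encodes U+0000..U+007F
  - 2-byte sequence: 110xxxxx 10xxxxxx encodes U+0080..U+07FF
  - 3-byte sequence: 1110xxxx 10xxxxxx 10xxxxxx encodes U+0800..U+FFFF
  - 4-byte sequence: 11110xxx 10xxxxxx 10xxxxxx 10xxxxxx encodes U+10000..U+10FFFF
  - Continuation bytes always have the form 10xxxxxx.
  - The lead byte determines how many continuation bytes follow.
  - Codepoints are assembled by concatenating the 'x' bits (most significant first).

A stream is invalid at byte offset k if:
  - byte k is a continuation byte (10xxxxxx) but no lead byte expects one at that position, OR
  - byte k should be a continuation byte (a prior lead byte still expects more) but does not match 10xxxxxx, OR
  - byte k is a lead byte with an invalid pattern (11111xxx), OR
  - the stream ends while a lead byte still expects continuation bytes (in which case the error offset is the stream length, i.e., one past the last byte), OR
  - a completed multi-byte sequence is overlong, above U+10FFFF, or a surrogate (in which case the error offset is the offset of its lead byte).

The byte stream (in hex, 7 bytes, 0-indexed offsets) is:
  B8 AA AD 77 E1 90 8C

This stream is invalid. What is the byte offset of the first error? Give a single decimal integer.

Answer: 0

Derivation:
Byte[0]=B8: INVALID lead byte (not 0xxx/110x/1110/11110)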